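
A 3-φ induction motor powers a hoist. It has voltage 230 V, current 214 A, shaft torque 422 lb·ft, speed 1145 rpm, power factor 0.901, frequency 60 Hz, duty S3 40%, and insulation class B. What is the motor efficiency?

89.3 %

τ = 422 lb·ft × 1.356 = 572.2 N·m
ω = 2π × 1145/60 = 119.9 rad/s; P_out = τω = 572.2 × 119.9 = 68607 W
P_in = √3·V_L·I_L·cosφ = 1.732 × 230 × 214 × 0.901 = 76809 W
η = P_out / P_in = 68607 / 76809 = 0.893 = 89.3%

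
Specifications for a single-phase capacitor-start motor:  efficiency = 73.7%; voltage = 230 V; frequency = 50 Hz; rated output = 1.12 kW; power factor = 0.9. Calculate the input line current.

7.34 A

P_out = 1.12 kW = 1120 W
P_in = P_out / η = 1120 / 0.737 = 1520 W
I = P_in / (V·cosφ) = 1520 / (230 × 0.9) = 7.34 A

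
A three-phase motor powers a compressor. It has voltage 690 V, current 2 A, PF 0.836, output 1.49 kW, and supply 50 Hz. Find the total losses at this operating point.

P_in = √3·V·I·cosφ = 1.732×690×2×0.836 = 1998 W
P_out = 1490 W
Losses = P_in − P_out = 1998 − 1490 = 508 W

508 W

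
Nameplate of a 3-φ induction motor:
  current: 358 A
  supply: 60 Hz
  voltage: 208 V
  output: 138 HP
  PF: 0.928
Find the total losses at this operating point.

16.7 kW

P_in = √3·V·I·cosφ = 1.732×208×358×0.928 = 119686 W
P_out = 138×746 = 102948 W
Losses = P_in − P_out = 119686 − 102948 = 16738 W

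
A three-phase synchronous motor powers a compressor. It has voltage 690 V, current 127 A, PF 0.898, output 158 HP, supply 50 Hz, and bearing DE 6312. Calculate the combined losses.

P_in = √3·V·I·cosφ = 1.732×690×127×0.898 = 136294 W
P_out = 158×746 = 117868 W
Losses = P_in − P_out = 136294 − 117868 = 18426 W

18400 W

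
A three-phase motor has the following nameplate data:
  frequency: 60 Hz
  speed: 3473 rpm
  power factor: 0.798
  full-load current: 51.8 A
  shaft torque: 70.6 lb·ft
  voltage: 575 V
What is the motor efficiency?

84.6 %

τ = 70.6 lb·ft × 1.356 = 95.73 N·m
ω = 2π × 3473/60 = 363.7 rad/s; P_out = τω = 95.73 × 363.7 = 34817 W
P_in = √3·V_L·I_L·cosφ = 1.732 × 575 × 51.8 × 0.798 = 41167 W
η = P_out / P_in = 34817 / 41167 = 0.846 = 84.6%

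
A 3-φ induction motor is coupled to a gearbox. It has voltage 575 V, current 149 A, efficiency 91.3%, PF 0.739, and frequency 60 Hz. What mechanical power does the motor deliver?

100 kW

P_in = √3·V·I·cosφ = 1.732 × 575 × 149 × 0.739 = 109660 W
P_out = η·P_in = 0.913 × 109660 = 100120 W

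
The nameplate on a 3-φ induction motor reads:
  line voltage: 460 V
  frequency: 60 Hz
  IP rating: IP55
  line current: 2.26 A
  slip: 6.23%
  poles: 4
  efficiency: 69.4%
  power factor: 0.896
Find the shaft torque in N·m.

6.33 N·m

P_in = √3·V·I·cosφ = 1.732 × 460 × 2.26 × 0.896 = 1613 W
P_out = η·P_in = 0.694 × 1613 = 1119 W
n_s = 120×60/4 = 1800 rpm; n = 1800×(1−0.0623) = 1688 rpm
ω = 2π×1688/60 = 176.8 rad/s
τ = P_out/ω = 1119/176.8 = 6.33 N·m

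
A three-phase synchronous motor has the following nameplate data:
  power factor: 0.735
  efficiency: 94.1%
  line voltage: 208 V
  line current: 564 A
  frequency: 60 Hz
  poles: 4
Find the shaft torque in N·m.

P_in = √3·V·I·cosφ = 1.732 × 208 × 564 × 0.735 = 149341 W
P_out = η·P_in = 0.941 × 149341 = 140530 W
n = n_s = 120×60/4 = 1800 rpm (synchronous)
ω = 2π×1800/60 = 188.5 rad/s
τ = P_out/ω = 140530/188.5 = 746 N·m

746 N·m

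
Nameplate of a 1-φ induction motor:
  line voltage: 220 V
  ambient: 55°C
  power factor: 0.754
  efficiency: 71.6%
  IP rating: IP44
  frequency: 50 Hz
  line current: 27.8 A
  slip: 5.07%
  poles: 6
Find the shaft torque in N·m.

33.2 N·m

P_in = V·I·cosφ = 220 × 27.8 × 0.754 = 4611 W
P_out = η·P_in = 0.716 × 4611 = 3301 W
n_s = 120×50/6 = 1000 rpm; n = 1000×(1−0.0507) = 949 rpm
ω = 2π×949/60 = 99.38 rad/s
τ = P_out/ω = 3301/99.38 = 33.2 N·m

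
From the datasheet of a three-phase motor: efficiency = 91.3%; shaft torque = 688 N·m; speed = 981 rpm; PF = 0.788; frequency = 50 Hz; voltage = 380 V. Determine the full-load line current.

ω = 2π×981/60 = 102.7 rad/s; P_out = τω = 688 × 102.7 = 70658 W
P_in = P_out / η = 70658 / 0.913 = 77391 W
I_L = P_in / (√3·V_L·cosφ) = 77391 / (1.732 × 380 × 0.788) = 149 A

149 A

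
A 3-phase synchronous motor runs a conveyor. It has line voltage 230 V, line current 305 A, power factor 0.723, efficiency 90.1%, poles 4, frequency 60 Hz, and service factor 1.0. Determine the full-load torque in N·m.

P_in = √3·V·I·cosφ = 1.732 × 230 × 305 × 0.723 = 87844 W
P_out = η·P_in = 0.901 × 87844 = 79147 W
n = n_s = 120×60/4 = 1800 rpm (synchronous)
ω = 2π×1800/60 = 188.5 rad/s
τ = P_out/ω = 79147/188.5 = 420 N·m

420 N·m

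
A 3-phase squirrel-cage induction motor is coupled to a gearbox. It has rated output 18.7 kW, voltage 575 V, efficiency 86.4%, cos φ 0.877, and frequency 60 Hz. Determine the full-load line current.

P_out = 18.7 kW = 18700 W
P_in = P_out / η = 18700 / 0.864 = 21644 W
I_L = P_in / (√3·V_L·cosφ) = 21644 / (1.732 × 575 × 0.877) = 24.8 A

24.8 A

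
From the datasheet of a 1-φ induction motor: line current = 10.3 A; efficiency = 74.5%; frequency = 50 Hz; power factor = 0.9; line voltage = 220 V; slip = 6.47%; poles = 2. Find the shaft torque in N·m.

P_in = V·I·cosφ = 220 × 10.3 × 0.9 = 2039 W
P_out = η·P_in = 0.745 × 2039 = 1519 W
n_s = 120×50/2 = 3000 rpm; n = 3000×(1−0.0647) = 2806 rpm
ω = 2π×2806/60 = 293.8 rad/s
τ = P_out/ω = 1519/293.8 = 5.17 N·m

5.17 N·m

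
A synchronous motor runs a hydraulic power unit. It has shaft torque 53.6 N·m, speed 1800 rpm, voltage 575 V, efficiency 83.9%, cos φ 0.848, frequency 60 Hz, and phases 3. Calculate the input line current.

14.3 A

ω = 2π×1800/60 = 188.5 rad/s; P_out = τω = 53.6 × 188.5 = 10104 W
P_in = P_out / η = 10104 / 0.839 = 12043 W
I_L = P_in / (√3·V_L·cosφ) = 12043 / (1.732 × 575 × 0.848) = 14.3 A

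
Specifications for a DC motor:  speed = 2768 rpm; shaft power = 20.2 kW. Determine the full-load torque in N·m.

69.7 N·m

ω = 2π × 2768/60 = 289.9 rad/s
τ = P/ω = 20200/289.9 = 69.7 N·m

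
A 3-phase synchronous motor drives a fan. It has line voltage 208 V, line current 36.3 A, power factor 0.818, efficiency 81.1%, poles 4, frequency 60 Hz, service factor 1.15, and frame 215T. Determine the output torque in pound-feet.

P_in = √3·V·I·cosφ = 1.732 × 208 × 36.3 × 0.818 = 10697 W
P_out = η·P_in = 0.811 × 10697 = 8675 W
n = n_s = 120×60/4 = 1800 rpm (synchronous)
ω = 2π×1800/60 = 188.5 rad/s
τ = P_out/ω = 8675/188.5 = 46.02 N·m
In lb·ft: 46.02/1.356 = 33.9 lb·ft

33.9 lb·ft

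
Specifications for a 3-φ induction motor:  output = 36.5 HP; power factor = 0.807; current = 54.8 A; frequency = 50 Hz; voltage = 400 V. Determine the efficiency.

88.9 %

P_out = 36.5 × 746 = 27229 W
P_in = √3·V_L·I_L·cosφ = 1.732 × 400 × 54.8 × 0.807 = 30638 W
η = P_out / P_in = 27229 / 30638 = 0.889 = 88.9%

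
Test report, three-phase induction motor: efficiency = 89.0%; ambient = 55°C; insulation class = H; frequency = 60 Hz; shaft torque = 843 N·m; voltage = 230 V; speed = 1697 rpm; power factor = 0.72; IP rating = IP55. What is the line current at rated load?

ω = 2π×1697/60 = 177.7 rad/s; P_out = τω = 843 × 177.7 = 149801 W
P_in = P_out / η = 149801 / 0.890 = 168316 W
I_L = P_in / (√3·V_L·cosφ) = 168316 / (1.732 × 230 × 0.72) = 587 A

587 A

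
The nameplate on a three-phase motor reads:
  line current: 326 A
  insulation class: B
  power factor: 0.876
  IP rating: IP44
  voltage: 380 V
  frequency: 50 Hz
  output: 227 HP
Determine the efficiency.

P_out = 227 × 746 = 169342 W
P_in = √3·V_L·I_L·cosφ = 1.732 × 380 × 326 × 0.876 = 187955 W
η = P_out / P_in = 169342 / 187955 = 0.901 = 90.1%

90.1 %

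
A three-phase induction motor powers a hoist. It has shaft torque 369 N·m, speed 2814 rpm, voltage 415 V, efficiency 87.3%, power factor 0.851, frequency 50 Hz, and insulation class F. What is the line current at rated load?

204 A

ω = 2π×2814/60 = 294.7 rad/s; P_out = τω = 369 × 294.7 = 108744 W
P_in = P_out / η = 108744 / 0.873 = 124564 W
I_L = P_in / (√3·V_L·cosφ) = 124564 / (1.732 × 415 × 0.851) = 204 A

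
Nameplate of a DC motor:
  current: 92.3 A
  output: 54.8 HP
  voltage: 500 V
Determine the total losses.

5270 W

P_in = V·I = 500×92.3 = 46150 W
P_out = 54.8×746 = 40881 W
Losses = P_in − P_out = 46150 − 40881 = 5269 W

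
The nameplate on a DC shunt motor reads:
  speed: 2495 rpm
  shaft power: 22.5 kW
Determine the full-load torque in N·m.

ω = 2π × 2495/60 = 261.3 rad/s
τ = P/ω = 22500/261.3 = 86.1 N·m

86.1 N·m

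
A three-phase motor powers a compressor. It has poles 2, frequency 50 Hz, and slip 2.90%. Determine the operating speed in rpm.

2913 rpm

n_s = 120f/p = 120×50/2 = 3000 rpm
n = n_s(1 − s) = 3000 × (1 − 0.029) = 2913 rpm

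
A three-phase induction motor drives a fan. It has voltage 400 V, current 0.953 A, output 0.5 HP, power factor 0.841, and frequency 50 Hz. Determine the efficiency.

67.2 %

P_out = 0.5 × 746 = 373 W
P_in = √3·V_L·I_L·cosφ = 1.732 × 400 × 0.953 × 0.841 = 555 W
η = P_out / P_in = 373 / 555 = 0.672 = 67.2%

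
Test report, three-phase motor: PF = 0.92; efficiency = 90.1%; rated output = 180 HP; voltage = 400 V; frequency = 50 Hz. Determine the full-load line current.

P_out = 180 × 746 = 134280 W
P_in = P_out / η = 134280 / 0.901 = 149034 W
I_L = P_in / (√3·V_L·cosφ) = 149034 / (1.732 × 400 × 0.92) = 234 A

234 A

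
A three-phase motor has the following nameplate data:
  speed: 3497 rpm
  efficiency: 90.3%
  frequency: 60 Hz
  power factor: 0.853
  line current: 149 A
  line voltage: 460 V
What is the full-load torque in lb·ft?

184 lb·ft

P_in = √3·V·I·cosφ = 1.732 × 460 × 149 × 0.853 = 101261 W
P_out = η·P_in = 0.903 × 101261 = 91439 W
n = 3497 rpm
ω = 2π×3497/60 = 366.2 rad/s
τ = P_out/ω = 91439/366.2 = 249.7 N·m
In lb·ft: 249.7/1.356 = 184 lb·ft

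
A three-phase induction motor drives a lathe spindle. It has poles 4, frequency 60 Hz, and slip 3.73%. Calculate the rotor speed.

n_s = 120f/p = 120×60/4 = 1800 rpm
n = n_s(1 − s) = 1800 × (1 − 0.0373) = 1733 rpm

1733 rpm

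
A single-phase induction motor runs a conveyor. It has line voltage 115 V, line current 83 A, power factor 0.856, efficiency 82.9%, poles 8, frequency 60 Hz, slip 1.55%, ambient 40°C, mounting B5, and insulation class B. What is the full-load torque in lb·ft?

53.8 lb·ft

P_in = V·I·cosφ = 115 × 83 × 0.856 = 8171 W
P_out = η·P_in = 0.829 × 8171 = 6774 W
n_s = 120×60/8 = 900 rpm; n = 900×(1−0.0155) = 886 rpm
ω = 2π×886/60 = 92.78 rad/s
τ = P_out/ω = 6774/92.78 = 73.01 N·m
In lb·ft: 73.01/1.356 = 53.8 lb·ft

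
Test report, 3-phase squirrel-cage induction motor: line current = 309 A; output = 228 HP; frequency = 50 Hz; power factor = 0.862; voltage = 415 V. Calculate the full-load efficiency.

88.8 %

P_out = 228 × 746 = 170088 W
P_in = √3·V_L·I_L·cosφ = 1.732 × 415 × 309 × 0.862 = 191453 W
η = P_out / P_in = 170088 / 191453 = 0.888 = 88.8%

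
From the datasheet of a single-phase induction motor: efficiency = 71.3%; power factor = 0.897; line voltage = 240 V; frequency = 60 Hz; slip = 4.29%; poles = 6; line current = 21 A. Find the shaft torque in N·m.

26.8 N·m

P_in = V·I·cosφ = 240 × 21 × 0.897 = 4521 W
P_out = η·P_in = 0.713 × 4521 = 3223 W
n_s = 120×60/6 = 1200 rpm; n = 1200×(1−0.0429) = 1149 rpm
ω = 2π×1149/60 = 120.3 rad/s
τ = P_out/ω = 3223/120.3 = 26.8 N·m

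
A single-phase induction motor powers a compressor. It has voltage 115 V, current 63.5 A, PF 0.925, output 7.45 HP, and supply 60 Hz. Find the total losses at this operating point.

1200 W

P_in = V·I·cosφ = 115×63.5×0.925 = 6755 W
P_out = 7.45×746 = 5558 W
Losses = P_in − P_out = 6755 − 5558 = 1197 W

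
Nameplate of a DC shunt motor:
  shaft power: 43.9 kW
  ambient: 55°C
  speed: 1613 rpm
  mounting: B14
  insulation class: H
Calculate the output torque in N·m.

ω = 2π × 1613/60 = 168.9 rad/s
τ = P/ω = 43900/168.9 = 260 N·m

260 N·m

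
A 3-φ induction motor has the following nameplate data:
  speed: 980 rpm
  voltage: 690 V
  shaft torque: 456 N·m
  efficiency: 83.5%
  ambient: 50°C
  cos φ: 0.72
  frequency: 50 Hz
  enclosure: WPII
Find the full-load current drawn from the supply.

ω = 2π×980/60 = 102.6 rad/s; P_out = τω = 456 × 102.6 = 46786 W
P_in = P_out / η = 46786 / 0.835 = 56031 W
I_L = P_in / (√3·V_L·cosφ) = 56031 / (1.732 × 690 × 0.72) = 65.1 A

65.1 A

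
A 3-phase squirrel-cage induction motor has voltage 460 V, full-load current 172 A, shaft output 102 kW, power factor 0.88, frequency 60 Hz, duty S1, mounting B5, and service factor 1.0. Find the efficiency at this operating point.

84.6 %

P_out = 102 kW = 102000 W
P_in = √3·V_L·I_L·cosφ = 1.732 × 460 × 172 × 0.88 = 120592 W
η = P_out / P_in = 102000 / 120592 = 0.846 = 84.6%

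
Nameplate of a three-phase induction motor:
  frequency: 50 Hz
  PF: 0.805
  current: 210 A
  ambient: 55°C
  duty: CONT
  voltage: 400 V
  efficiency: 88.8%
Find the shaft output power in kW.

104 kW

P_in = √3·V·I·cosφ = 1.732 × 400 × 210 × 0.805 = 117118 W
P_out = η·P_in = 0.888 × 117118 = 104001 W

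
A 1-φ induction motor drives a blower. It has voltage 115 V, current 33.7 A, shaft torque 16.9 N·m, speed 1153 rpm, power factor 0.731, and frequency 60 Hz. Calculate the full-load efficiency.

72.0 %

ω = 2π × 1153/60 = 120.7 rad/s; P_out = τω = 16.9 × 120.7 = 2040 W
P_in = V·I·cosφ = 115 × 33.7 × 0.731 = 2833 W
η = P_out / P_in = 2040 / 2833 = 0.720 = 72.0%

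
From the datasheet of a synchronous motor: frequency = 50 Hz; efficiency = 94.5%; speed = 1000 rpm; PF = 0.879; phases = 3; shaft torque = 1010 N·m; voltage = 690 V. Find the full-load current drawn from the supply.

ω = 2π×1000/60 = 104.7 rad/s; P_out = τω = 1010 × 104.7 = 105747 W
P_in = P_out / η = 105747 / 0.945 = 111902 W
I_L = P_in / (√3·V_L·cosφ) = 111902 / (1.732 × 690 × 0.879) = 107 A

107 A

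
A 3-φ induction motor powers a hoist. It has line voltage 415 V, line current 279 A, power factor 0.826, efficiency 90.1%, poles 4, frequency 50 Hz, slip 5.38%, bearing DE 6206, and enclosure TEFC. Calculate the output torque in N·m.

P_in = √3·V·I·cosφ = 1.732 × 415 × 279 × 0.826 = 165646 W
P_out = η·P_in = 0.901 × 165646 = 149247 W
n_s = 120×50/4 = 1500 rpm; n = 1500×(1−0.0538) = 1419 rpm
ω = 2π×1419/60 = 148.6 rad/s
τ = P_out/ω = 149247/148.6 = 1000 N·m

1000 N·m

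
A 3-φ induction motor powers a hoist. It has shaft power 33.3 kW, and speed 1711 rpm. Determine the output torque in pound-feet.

ω = 2π × 1711/60 = 179.2 rad/s
τ = P/ω = 33300/179.2 = 185.8 N·m
In lb·ft: 185.8/1.356 = 137 lb·ft

137 lb·ft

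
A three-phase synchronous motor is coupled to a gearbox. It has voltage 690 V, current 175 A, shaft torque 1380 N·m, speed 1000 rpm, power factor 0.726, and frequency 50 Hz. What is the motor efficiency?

ω = 2π × 1000/60 = 104.7 rad/s; P_out = τω = 1380 × 104.7 = 144486 W
P_in = √3·V_L·I_L·cosφ = 1.732 × 690 × 175 × 0.726 = 151835 W
η = P_out / P_in = 144486 / 151835 = 0.952 = 95.2%

95.2 %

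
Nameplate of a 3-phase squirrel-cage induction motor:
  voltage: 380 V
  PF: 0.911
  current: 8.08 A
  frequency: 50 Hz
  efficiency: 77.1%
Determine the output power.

P_in = √3·V·I·cosφ = 1.732 × 380 × 8.08 × 0.911 = 4845 W
P_out = η·P_in = 0.771 × 4845 = 3735 W

3.74 kW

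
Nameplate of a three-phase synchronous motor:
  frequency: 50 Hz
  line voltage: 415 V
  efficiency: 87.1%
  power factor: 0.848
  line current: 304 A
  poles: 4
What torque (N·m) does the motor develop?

1030 N·m

P_in = √3·V·I·cosφ = 1.732 × 415 × 304 × 0.848 = 185296 W
P_out = η·P_in = 0.871 × 185296 = 161393 W
n = n_s = 120×50/4 = 1500 rpm (synchronous)
ω = 2π×1500/60 = 157.1 rad/s
τ = P_out/ω = 161393/157.1 = 1030 N·m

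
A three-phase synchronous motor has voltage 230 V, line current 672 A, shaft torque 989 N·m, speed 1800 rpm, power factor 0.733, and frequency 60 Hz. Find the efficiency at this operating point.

ω = 2π × 1800/60 = 188.5 rad/s; P_out = τω = 989 × 188.5 = 186427 W
P_in = √3·V_L·I_L·cosφ = 1.732 × 230 × 672 × 0.733 = 196223 W
η = P_out / P_in = 186427 / 196223 = 0.950 = 95.0%

95.0 %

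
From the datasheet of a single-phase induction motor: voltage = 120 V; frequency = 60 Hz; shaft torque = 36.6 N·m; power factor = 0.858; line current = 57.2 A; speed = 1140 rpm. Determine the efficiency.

74.2 %

ω = 2π × 1140/60 = 119.4 rad/s; P_out = τω = 36.6 × 119.4 = 4370 W
P_in = V·I·cosφ = 120 × 57.2 × 0.858 = 5889 W
η = P_out / P_in = 4370 / 5889 = 0.742 = 74.2%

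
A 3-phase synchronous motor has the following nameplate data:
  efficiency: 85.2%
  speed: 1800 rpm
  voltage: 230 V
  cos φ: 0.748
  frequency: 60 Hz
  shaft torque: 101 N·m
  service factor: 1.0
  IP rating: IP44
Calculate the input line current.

ω = 2π×1800/60 = 188.5 rad/s; P_out = τω = 101 × 188.5 = 19039 W
P_in = P_out / η = 19039 / 0.852 = 22346 W
I_L = P_in / (√3·V_L·cosφ) = 22346 / (1.732 × 230 × 0.748) = 75 A

75 A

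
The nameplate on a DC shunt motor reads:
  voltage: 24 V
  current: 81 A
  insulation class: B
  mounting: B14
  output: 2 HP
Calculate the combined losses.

452 W

P_in = V·I = 24×81 = 1944 W
P_out = 2×746 = 1492 W
Losses = P_in − P_out = 1944 − 1492 = 452 W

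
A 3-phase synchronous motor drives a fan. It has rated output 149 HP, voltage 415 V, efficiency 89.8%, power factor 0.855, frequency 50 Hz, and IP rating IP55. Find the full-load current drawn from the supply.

P_out = 149 × 746 = 111154 W
P_in = P_out / η = 111154 / 0.898 = 123780 W
I_L = P_in / (√3·V_L·cosφ) = 123780 / (1.732 × 415 × 0.855) = 201 A

201 A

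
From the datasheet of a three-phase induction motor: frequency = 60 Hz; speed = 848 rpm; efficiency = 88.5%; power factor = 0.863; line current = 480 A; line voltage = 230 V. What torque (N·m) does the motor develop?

1640 N·m

P_in = √3·V·I·cosφ = 1.732 × 230 × 480 × 0.863 = 165017 W
P_out = η·P_in = 0.885 × 165017 = 146040 W
n = 848 rpm
ω = 2π×848/60 = 88.8 rad/s
τ = P_out/ω = 146040/88.8 = 1640 N·m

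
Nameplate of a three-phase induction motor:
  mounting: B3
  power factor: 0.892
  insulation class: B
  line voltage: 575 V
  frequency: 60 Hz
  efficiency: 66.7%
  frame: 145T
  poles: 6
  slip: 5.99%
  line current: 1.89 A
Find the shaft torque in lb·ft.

6.99 lb·ft

P_in = √3·V·I·cosφ = 1.732 × 575 × 1.89 × 0.892 = 1679 W
P_out = η·P_in = 0.667 × 1679 = 1120 W
n_s = 120×60/6 = 1200 rpm; n = 1200×(1−0.0599) = 1128 rpm
ω = 2π×1128/60 = 118.1 rad/s
τ = P_out/ω = 1120/118.1 = 9.483 N·m
In lb·ft: 9.483/1.356 = 6.99 lb·ft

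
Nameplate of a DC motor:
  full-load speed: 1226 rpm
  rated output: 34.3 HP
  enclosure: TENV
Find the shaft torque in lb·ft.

P_out = 34.3 × 746 = 25588 W
ω = 2π × 1226/60 = 128.4 rad/s
τ = P_out/ω = 25588/128.4 = 199.3 N·m
In lb·ft: 199.3/1.356 = 147 lb·ft

147 lb·ft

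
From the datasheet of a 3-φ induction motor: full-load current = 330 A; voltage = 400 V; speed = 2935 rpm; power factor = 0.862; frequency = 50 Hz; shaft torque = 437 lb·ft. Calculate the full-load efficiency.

92.4 %

τ = 437 lb·ft × 1.356 = 592.6 N·m
ω = 2π × 2935/60 = 307.4 rad/s; P_out = τω = 592.6 × 307.4 = 182165 W
P_in = √3·V_L·I_L·cosφ = 1.732 × 400 × 330 × 0.862 = 197074 W
η = P_out / P_in = 182165 / 197074 = 0.924 = 92.4%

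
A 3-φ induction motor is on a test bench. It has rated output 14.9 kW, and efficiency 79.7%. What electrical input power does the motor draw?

18.7 kW

P_out = 14900 W
P_in = P_out/η = 14900/0.797 = 18695 W = 18.7 kW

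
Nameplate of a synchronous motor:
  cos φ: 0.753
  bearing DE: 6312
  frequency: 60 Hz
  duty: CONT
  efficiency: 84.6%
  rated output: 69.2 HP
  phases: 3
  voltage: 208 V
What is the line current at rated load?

P_out = 69.2 × 746 = 51623 W
P_in = P_out / η = 51623 / 0.846 = 61020 W
I_L = P_in / (√3·V_L·cosφ) = 61020 / (1.732 × 208 × 0.753) = 225 A

225 A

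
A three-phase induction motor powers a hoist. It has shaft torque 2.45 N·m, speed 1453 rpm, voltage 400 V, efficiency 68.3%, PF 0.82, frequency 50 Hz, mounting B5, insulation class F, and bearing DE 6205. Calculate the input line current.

0.961 A

ω = 2π×1453/60 = 152.2 rad/s; P_out = τω = 2.45 × 152.2 = 373 W
P_in = P_out / η = 373 / 0.683 = 546 W
I_L = P_in / (√3·V_L·cosφ) = 546 / (1.732 × 400 × 0.82) = 0.961 A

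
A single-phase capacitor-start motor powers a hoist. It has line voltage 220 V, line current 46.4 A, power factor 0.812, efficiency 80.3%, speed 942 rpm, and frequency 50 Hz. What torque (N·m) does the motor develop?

P_in = V·I·cosφ = 220 × 46.4 × 0.812 = 8289 W
P_out = η·P_in = 0.803 × 8289 = 6656 W
n = 942 rpm
ω = 2π×942/60 = 98.65 rad/s
τ = P_out/ω = 6656/98.65 = 67.5 N·m

67.5 N·m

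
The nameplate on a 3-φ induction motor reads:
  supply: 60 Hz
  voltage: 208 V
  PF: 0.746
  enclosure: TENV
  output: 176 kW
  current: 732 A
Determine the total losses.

P_in = √3·V·I·cosφ = 1.732×208×732×0.746 = 196726 W
P_out = 176000 W
Losses = P_in − P_out = 196726 − 176000 = 20726 W

20.7 kW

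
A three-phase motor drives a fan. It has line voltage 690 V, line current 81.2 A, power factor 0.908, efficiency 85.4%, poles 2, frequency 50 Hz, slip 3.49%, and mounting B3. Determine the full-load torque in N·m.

248 N·m

P_in = √3·V·I·cosφ = 1.732 × 690 × 81.2 × 0.908 = 88113 W
P_out = η·P_in = 0.854 × 88113 = 75249 W
n_s = 120×50/2 = 3000 rpm; n = 3000×(1−0.0349) = 2895 rpm
ω = 2π×2895/60 = 303.2 rad/s
τ = P_out/ω = 75249/303.2 = 248 N·m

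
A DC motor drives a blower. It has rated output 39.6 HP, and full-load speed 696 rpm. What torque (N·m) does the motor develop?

405 N·m

P_out = 39.6 × 746 = 29542 W
ω = 2π × 696/60 = 72.88 rad/s
τ = P_out/ω = 29542/72.88 = 405 N·m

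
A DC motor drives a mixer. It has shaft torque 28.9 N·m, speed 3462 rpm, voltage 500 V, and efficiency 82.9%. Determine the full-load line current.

ω = 2π×3462/60 = 362.5 rad/s; P_out = τω = 28.9 × 362.5 = 10476 W
P_in = P_out / η = 10476 / 0.829 = 12637 W
I = P_in / V = 12637 / 500 = 25.3 A

25.3 A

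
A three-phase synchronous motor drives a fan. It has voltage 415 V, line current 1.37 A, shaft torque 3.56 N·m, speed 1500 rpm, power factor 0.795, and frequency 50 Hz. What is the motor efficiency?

71.4 %

ω = 2π × 1500/60 = 157.1 rad/s; P_out = τω = 3.56 × 157.1 = 559 W
P_in = √3·V_L·I_L·cosφ = 1.732 × 415 × 1.37 × 0.795 = 783 W
η = P_out / P_in = 559 / 783 = 0.714 = 71.4%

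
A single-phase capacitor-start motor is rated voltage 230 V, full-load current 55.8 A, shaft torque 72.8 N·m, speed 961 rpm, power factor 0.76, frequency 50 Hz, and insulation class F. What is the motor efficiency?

75.1 %

ω = 2π × 961/60 = 100.6 rad/s; P_out = τω = 72.8 × 100.6 = 7324 W
P_in = V·I·cosφ = 230 × 55.8 × 0.76 = 9754 W
η = P_out / P_in = 7324 / 9754 = 0.751 = 75.1%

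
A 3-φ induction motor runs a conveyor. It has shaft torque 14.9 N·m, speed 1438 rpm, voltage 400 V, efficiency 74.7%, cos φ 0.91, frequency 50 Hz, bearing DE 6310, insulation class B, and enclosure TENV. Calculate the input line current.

4.76 A

ω = 2π×1438/60 = 150.6 rad/s; P_out = τω = 14.9 × 150.6 = 2244 W
P_in = P_out / η = 2244 / 0.747 = 3004 W
I_L = P_in / (√3·V_L·cosφ) = 3004 / (1.732 × 400 × 0.91) = 4.76 A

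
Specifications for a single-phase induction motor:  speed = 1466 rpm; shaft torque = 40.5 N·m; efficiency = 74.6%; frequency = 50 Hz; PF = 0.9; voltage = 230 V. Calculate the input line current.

ω = 2π×1466/60 = 153.5 rad/s; P_out = τω = 40.5 × 153.5 = 6217 W
P_in = P_out / η = 6217 / 0.746 = 8334 W
I = P_in / (V·cosφ) = 8334 / (230 × 0.9) = 40.3 A

40.3 A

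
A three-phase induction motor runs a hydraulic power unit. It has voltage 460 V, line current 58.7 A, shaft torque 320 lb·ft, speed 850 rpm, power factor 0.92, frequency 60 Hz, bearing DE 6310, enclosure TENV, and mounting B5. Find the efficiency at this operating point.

τ = 320 lb·ft × 1.356 = 433.9 N·m
ω = 2π × 850/60 = 89.01 rad/s; P_out = τω = 433.9 × 89.01 = 38621 W
P_in = √3·V_L·I_L·cosφ = 1.732 × 460 × 58.7 × 0.92 = 43026 W
η = P_out / P_in = 38621 / 43026 = 0.898 = 89.8%

89.8 %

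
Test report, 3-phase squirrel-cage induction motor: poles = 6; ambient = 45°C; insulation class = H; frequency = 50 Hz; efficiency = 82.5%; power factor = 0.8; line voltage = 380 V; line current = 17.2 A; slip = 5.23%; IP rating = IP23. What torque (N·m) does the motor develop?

75.3 N·m

P_in = √3·V·I·cosφ = 1.732 × 380 × 17.2 × 0.8 = 9056 W
P_out = η·P_in = 0.825 × 9056 = 7471 W
n_s = 120×50/6 = 1000 rpm; n = 1000×(1−0.0523) = 948 rpm
ω = 2π×948/60 = 99.27 rad/s
τ = P_out/ω = 7471/99.27 = 75.3 N·m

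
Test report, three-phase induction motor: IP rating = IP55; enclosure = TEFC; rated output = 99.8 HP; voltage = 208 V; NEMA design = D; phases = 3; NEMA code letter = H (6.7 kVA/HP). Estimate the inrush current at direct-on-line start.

S_LR = 6.7 × 99.8 = 668.66 kVA
I_LR = S_LR/(√3·V_L) = 668660/(1.732×208) = 1860 A

1860 A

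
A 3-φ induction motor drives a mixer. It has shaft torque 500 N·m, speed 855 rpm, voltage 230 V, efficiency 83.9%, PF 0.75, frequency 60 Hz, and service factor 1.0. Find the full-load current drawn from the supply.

179 A

ω = 2π×855/60 = 89.54 rad/s; P_out = τω = 500 × 89.54 = 44770 W
P_in = P_out / η = 44770 / 0.839 = 53361 W
I_L = P_in / (√3·V_L·cosφ) = 53361 / (1.732 × 230 × 0.75) = 179 A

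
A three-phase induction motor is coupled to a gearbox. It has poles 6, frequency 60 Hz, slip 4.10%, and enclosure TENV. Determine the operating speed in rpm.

n_s = 120f/p = 120×60/6 = 1200 rpm
n = n_s(1 − s) = 1200 × (1 − 0.041) = 1151 rpm

1151 rpm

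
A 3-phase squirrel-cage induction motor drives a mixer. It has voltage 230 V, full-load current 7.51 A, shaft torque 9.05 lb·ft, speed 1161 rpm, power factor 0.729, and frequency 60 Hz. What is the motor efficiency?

τ = 9.05 lb·ft × 1.356 = 12.27 N·m
ω = 2π × 1161/60 = 121.6 rad/s; P_out = τω = 12.27 × 121.6 = 1492 W
P_in = √3·V_L·I_L·cosφ = 1.732 × 230 × 7.51 × 0.729 = 2181 W
η = P_out / P_in = 1492 / 2181 = 0.684 = 68.4%

68.4 %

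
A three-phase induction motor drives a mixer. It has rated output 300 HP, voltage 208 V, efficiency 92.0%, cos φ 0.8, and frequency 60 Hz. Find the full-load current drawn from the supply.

P_out = 300 × 746 = 223800 W
P_in = P_out / η = 223800 / 0.920 = 243261 W
I_L = P_in / (√3·V_L·cosφ) = 243261 / (1.732 × 208 × 0.8) = 844 A

844 A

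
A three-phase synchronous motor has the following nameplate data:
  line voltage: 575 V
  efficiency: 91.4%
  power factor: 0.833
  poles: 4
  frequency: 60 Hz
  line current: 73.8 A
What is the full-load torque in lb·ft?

P_in = √3·V·I·cosφ = 1.732 × 575 × 73.8 × 0.833 = 61223 W
P_out = η·P_in = 0.914 × 61223 = 55958 W
n = n_s = 120×60/4 = 1800 rpm (synchronous)
ω = 2π×1800/60 = 188.5 rad/s
τ = P_out/ω = 55958/188.5 = 296.9 N·m
In lb·ft: 296.9/1.356 = 219 lb·ft

219 lb·ft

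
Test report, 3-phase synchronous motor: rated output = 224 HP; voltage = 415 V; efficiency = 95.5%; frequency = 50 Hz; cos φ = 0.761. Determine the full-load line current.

320 A

P_out = 224 × 746 = 167104 W
P_in = P_out / η = 167104 / 0.955 = 174978 W
I_L = P_in / (√3·V_L·cosφ) = 174978 / (1.732 × 415 × 0.761) = 320 A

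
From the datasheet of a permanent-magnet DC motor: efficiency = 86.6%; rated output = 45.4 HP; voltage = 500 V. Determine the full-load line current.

78.2 A

P_out = 45.4 × 746 = 33868 W
P_in = P_out / η = 33868 / 0.866 = 39109 W
I = P_in / V = 39109 / 500 = 78.2 A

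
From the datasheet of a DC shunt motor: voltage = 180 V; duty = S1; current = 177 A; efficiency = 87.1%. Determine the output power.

P_in = V·I = 180 × 177 = 31860 W
P_out = η·P_in = 0.871 × 31860 = 27750 W

27.8 kW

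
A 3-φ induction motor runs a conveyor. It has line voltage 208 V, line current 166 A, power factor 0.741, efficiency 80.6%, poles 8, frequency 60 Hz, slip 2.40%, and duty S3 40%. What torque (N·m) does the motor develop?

P_in = √3·V·I·cosφ = 1.732 × 208 × 166 × 0.741 = 44314 W
P_out = η·P_in = 0.806 × 44314 = 35717 W
n_s = 120×60/8 = 900 rpm; n = 900×(1−0.024) = 878 rpm
ω = 2π×878/60 = 91.94 rad/s
τ = P_out/ω = 35717/91.94 = 388 N·m

388 N·m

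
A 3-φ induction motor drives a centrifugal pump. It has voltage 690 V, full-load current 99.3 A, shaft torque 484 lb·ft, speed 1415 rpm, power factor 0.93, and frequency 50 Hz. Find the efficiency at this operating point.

88.1 %

τ = 484 lb·ft × 1.356 = 656.3 N·m
ω = 2π × 1415/60 = 148.2 rad/s; P_out = τω = 656.3 × 148.2 = 97264 W
P_in = √3·V_L·I_L·cosφ = 1.732 × 690 × 99.3 × 0.93 = 110364 W
η = P_out / P_in = 97264 / 110364 = 0.881 = 88.1%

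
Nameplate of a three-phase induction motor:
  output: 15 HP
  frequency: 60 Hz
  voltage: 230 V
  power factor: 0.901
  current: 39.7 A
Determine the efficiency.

P_out = 15 × 746 = 11190 W
P_in = √3·V_L·I_L·cosφ = 1.732 × 230 × 39.7 × 0.901 = 14249 W
η = P_out / P_in = 11190 / 14249 = 0.785 = 78.5%

78.5 %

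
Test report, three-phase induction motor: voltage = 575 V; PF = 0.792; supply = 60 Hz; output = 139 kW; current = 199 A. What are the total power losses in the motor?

18 kW

P_in = √3·V·I·cosφ = 1.732×575×199×0.792 = 156962 W
P_out = 139000 W
Losses = P_in − P_out = 156962 − 139000 = 17962 W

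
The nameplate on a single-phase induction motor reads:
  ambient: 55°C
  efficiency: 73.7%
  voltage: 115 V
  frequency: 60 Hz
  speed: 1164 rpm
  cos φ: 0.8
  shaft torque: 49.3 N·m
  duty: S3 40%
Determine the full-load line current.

ω = 2π×1164/60 = 121.9 rad/s; P_out = τω = 49.3 × 121.9 = 6010 W
P_in = P_out / η = 6010 / 0.737 = 8155 W
I = P_in / (V·cosφ) = 8155 / (115 × 0.8) = 88.6 A

88.6 A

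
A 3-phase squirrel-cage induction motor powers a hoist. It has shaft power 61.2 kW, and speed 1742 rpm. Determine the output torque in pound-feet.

ω = 2π × 1742/60 = 182.4 rad/s
τ = P/ω = 61200/182.4 = 335.5 N·m
In lb·ft: 335.5/1.356 = 247 lb·ft

247 lb·ft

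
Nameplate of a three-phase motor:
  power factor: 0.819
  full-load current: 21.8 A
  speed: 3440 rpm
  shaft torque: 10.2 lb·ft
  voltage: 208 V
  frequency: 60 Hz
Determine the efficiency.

τ = 10.2 lb·ft × 1.356 = 13.83 N·m
ω = 2π × 3440/60 = 360.2 rad/s; P_out = τω = 13.83 × 360.2 = 4982 W
P_in = √3·V_L·I_L·cosφ = 1.732 × 208 × 21.8 × 0.819 = 6432 W
η = P_out / P_in = 4982 / 6432 = 0.775 = 77.5%

77.5 %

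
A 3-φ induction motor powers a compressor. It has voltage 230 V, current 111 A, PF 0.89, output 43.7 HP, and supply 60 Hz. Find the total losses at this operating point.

6.75 kW

P_in = √3·V·I·cosφ = 1.732×230×111×0.89 = 39354 W
P_out = 43.7×746 = 32600 W
Losses = P_in − P_out = 39354 − 32600 = 6754 W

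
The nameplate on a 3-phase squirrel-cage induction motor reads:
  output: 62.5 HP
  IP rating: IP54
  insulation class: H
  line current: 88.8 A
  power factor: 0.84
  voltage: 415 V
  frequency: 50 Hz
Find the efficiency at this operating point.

87.0 %

P_out = 62.5 × 746 = 46625 W
P_in = √3·V_L·I_L·cosφ = 1.732 × 415 × 88.8 × 0.84 = 53615 W
η = P_out / P_in = 46625 / 53615 = 0.870 = 87.0%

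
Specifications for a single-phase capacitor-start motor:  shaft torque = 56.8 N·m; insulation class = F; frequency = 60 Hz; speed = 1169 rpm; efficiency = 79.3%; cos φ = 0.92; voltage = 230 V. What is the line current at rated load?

ω = 2π×1169/60 = 122.4 rad/s; P_out = τω = 56.8 × 122.4 = 6952 W
P_in = P_out / η = 6952 / 0.793 = 8767 W
I = P_in / (V·cosφ) = 8767 / (230 × 0.92) = 41.4 A

41.4 A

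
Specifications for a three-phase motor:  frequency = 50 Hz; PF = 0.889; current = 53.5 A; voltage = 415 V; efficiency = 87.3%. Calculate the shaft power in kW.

P_in = √3·V·I·cosφ = 1.732 × 415 × 53.5 × 0.889 = 34186 W
P_out = η·P_in = 0.873 × 34186 = 29844 W

29.8 kW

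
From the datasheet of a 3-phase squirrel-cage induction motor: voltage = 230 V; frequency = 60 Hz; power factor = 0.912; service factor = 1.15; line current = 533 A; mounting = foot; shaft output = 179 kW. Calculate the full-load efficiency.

92.4 %

P_out = 179 kW = 179000 W
P_in = √3·V_L·I_L·cosφ = 1.732 × 230 × 533 × 0.912 = 193641 W
η = P_out / P_in = 179000 / 193641 = 0.924 = 92.4%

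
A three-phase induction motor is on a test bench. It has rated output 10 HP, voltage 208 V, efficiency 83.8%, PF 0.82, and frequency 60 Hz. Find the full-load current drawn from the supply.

30.1 A

P_out = 10 × 746 = 7460 W
P_in = P_out / η = 7460 / 0.838 = 8902 W
I_L = P_in / (√3·V_L·cosφ) = 8902 / (1.732 × 208 × 0.82) = 30.1 A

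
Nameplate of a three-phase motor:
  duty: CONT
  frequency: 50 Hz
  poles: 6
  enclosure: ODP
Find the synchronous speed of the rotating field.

1000 rpm

n_s = 120f/p = 120×50/6 = 1000 rpm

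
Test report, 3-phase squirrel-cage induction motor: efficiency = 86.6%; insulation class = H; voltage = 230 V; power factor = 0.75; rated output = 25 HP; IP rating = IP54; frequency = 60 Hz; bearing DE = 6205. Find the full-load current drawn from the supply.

72.1 A

P_out = 25 × 746 = 18650 W
P_in = P_out / η = 18650 / 0.866 = 21536 W
I_L = P_in / (√3·V_L·cosφ) = 21536 / (1.732 × 230 × 0.75) = 72.1 A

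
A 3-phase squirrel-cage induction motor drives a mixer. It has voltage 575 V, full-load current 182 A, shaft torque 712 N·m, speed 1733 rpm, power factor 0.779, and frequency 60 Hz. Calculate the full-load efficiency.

ω = 2π × 1733/60 = 181.5 rad/s; P_out = τω = 712 × 181.5 = 129228 W
P_in = √3·V_L·I_L·cosφ = 1.732 × 575 × 182 × 0.779 = 141197 W
η = P_out / P_in = 129228 / 141197 = 0.915 = 91.5%

91.5 %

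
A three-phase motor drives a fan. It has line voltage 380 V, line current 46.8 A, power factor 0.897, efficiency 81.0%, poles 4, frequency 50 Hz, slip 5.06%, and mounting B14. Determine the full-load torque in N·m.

150 N·m

P_in = √3·V·I·cosφ = 1.732 × 380 × 46.8 × 0.897 = 27629 W
P_out = η·P_in = 0.81 × 27629 = 22379 W
n_s = 120×50/4 = 1500 rpm; n = 1500×(1−0.0506) = 1424 rpm
ω = 2π×1424/60 = 149.1 rad/s
τ = P_out/ω = 22379/149.1 = 150 N·m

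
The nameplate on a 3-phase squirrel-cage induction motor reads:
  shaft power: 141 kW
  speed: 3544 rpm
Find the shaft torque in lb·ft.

280 lb·ft

ω = 2π × 3544/60 = 371.1 rad/s
τ = P/ω = 141000/371.1 = 380 N·m
In lb·ft: 380/1.356 = 280 lb·ft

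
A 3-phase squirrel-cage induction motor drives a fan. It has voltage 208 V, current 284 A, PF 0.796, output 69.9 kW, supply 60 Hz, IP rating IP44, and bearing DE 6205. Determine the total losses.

11.5 kW

P_in = √3·V·I·cosφ = 1.732×208×284×0.796 = 81441 W
P_out = 69900 W
Losses = P_in − P_out = 81441 − 69900 = 11541 W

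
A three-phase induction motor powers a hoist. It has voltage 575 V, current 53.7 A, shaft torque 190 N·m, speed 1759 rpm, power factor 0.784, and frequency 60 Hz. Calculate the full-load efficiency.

83.5 %

ω = 2π × 1759/60 = 184.2 rad/s; P_out = τω = 190 × 184.2 = 34998 W
P_in = √3·V_L·I_L·cosφ = 1.732 × 575 × 53.7 × 0.784 = 41928 W
η = P_out / P_in = 34998 / 41928 = 0.835 = 83.5%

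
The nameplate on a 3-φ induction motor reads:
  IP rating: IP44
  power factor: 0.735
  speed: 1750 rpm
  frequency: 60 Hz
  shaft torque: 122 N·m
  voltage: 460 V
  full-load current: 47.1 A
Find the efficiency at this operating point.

ω = 2π × 1750/60 = 183.3 rad/s; P_out = τω = 122 × 183.3 = 22363 W
P_in = √3·V_L·I_L·cosφ = 1.732 × 460 × 47.1 × 0.735 = 27581 W
η = P_out / P_in = 22363 / 27581 = 0.811 = 81.1%

81.1 %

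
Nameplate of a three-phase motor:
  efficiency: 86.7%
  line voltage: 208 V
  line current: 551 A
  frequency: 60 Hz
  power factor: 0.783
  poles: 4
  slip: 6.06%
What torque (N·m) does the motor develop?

761 N·m

P_in = √3·V·I·cosφ = 1.732 × 208 × 551 × 0.783 = 155426 W
P_out = η·P_in = 0.867 × 155426 = 134754 W
n_s = 120×60/4 = 1800 rpm; n = 1800×(1−0.0606) = 1691 rpm
ω = 2π×1691/60 = 177.1 rad/s
τ = P_out/ω = 134754/177.1 = 761 N·m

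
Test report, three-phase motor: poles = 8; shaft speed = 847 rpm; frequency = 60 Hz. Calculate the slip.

n_s = 120f/p = 120×60/8 = 900 rpm
s = (n_s − n)/n_s = (900 − 847)/900 = 0.0589

5.89 %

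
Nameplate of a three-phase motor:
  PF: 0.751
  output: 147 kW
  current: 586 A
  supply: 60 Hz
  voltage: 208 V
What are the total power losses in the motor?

11500 W

P_in = √3·V·I·cosφ = 1.732×208×586×0.751 = 158544 W
P_out = 147000 W
Losses = P_in − P_out = 158544 − 147000 = 11544 W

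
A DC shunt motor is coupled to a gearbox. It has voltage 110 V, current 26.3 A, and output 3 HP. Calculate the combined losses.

655 W

P_in = V·I = 110×26.3 = 2893 W
P_out = 3×746 = 2238 W
Losses = P_in − P_out = 2893 − 2238 = 655 W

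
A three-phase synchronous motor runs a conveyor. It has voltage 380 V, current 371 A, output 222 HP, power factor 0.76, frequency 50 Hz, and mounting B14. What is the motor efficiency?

89.2 %

P_out = 222 × 746 = 165612 W
P_in = √3·V_L·I_L·cosφ = 1.732 × 380 × 371 × 0.76 = 185575 W
η = P_out / P_in = 165612 / 185575 = 0.892 = 89.2%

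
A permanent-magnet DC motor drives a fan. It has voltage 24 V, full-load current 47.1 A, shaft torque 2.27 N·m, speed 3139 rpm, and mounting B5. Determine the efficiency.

ω = 2π × 3139/60 = 328.7 rad/s; P_out = τω = 2.27 × 328.7 = 746 W
P_in = V·I = 24 × 47.1 = 1130 W
η = P_out / P_in = 746 / 1130 = 0.660 = 66.0%

66.0 %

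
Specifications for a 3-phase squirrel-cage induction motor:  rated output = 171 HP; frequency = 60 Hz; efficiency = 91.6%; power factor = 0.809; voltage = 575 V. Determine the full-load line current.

173 A

P_out = 171 × 746 = 127566 W
P_in = P_out / η = 127566 / 0.916 = 139264 W
I_L = P_in / (√3·V_L·cosφ) = 139264 / (1.732 × 575 × 0.809) = 173 A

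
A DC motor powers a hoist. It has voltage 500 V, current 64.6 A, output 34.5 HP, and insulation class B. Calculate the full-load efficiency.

79.7 %

P_out = 34.5 × 746 = 25737 W
P_in = V·I = 500 × 64.6 = 32300 W
η = P_out / P_in = 25737 / 32300 = 0.797 = 79.7%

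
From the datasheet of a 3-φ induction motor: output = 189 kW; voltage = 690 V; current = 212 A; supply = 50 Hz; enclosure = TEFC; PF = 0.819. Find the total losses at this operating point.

18.5 kW

P_in = √3·V·I·cosφ = 1.732×690×212×0.819 = 207499 W
P_out = 189000 W
Losses = P_in − P_out = 207499 − 189000 = 18499 W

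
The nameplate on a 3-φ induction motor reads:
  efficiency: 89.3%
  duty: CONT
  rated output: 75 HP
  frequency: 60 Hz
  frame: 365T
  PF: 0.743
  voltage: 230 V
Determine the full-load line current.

212 A

P_out = 75 × 746 = 55950 W
P_in = P_out / η = 55950 / 0.893 = 62654 W
I_L = P_in / (√3·V_L·cosφ) = 62654 / (1.732 × 230 × 0.743) = 212 A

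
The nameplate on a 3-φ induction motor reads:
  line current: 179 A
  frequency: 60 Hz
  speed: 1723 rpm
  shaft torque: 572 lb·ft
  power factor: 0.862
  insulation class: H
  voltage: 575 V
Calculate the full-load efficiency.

τ = 572 lb·ft × 1.356 = 775.6 N·m
ω = 2π × 1723/60 = 180.4 rad/s; P_out = τω = 775.6 × 180.4 = 139918 W
P_in = √3·V_L·I_L·cosφ = 1.732 × 575 × 179 × 0.862 = 153665 W
η = P_out / P_in = 139918 / 153665 = 0.911 = 91.1%

91.1 %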